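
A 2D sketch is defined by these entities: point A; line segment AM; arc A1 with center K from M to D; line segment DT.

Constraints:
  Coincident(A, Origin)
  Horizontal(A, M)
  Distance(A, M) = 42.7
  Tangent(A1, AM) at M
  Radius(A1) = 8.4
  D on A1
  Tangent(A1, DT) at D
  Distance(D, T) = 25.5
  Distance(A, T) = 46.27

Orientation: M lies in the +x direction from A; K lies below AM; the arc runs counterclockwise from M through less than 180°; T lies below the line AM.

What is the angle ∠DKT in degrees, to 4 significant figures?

71.77°

Checks: |AM| = 42.70 ✓; ∠(KM, MA) = 90.00° ✓; |KD| = 8.400 ✓; ∠(KD, DT) = 90.00° ✓; |DT| = 25.50 ✓; |AT| = 46.27 ✓.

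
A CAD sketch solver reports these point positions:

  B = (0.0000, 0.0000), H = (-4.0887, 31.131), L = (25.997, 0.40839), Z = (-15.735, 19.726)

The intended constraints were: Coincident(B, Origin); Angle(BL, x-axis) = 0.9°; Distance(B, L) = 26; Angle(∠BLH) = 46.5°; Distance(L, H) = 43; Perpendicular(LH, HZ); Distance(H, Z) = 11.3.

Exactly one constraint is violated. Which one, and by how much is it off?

Distance(H, Z) = 11.3 — off by 5.00.

B = (0.00, 0.00) ✓; BL at 0.9000° ✓; |BL| = 26.00 ✓; ∠BLH = 46.50° ✓; |LH| = 43.00 ✓; ∠(LH, HZ) = 90.00° ✓; |HZ| = 16.30 ✗.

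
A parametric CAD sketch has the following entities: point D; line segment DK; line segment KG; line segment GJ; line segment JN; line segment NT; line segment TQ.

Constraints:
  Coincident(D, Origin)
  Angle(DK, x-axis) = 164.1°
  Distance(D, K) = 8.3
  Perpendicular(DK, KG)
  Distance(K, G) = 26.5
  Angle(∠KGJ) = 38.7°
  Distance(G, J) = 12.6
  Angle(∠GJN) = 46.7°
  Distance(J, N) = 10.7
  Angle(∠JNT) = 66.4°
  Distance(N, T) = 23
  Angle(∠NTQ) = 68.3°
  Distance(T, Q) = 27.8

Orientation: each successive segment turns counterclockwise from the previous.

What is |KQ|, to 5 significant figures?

30.799

D is at the origin; DK runs at 164.1° with length 8.3, so K = (-7.9825, 2.2739). DK ⟂ KG, so KG runs at -105.90°; with |KG| = 26.5, G = (-15.242, -23.212). ∠KGJ = 38.7° gives GJ at 35.400° from the x-axis; with |GJ| = 12.6, J = (-4.9718, -15.913). ∠GJN = 46.7° gives JN at 168.70° from the x-axis; with |JN| = 10.7, N = (-15.464, -13.817). ∠JNT = 66.4° gives NT at -77.700° from the x-axis; with |NT| = 23.0, T = (-10.565, -36.289). ∠NTQ = 68.3° gives TQ at 34.000° from the x-axis; with |TQ| = 27.8, Q = (12.483, -20.743). Then |KQ| = |Q − K| = 30.799.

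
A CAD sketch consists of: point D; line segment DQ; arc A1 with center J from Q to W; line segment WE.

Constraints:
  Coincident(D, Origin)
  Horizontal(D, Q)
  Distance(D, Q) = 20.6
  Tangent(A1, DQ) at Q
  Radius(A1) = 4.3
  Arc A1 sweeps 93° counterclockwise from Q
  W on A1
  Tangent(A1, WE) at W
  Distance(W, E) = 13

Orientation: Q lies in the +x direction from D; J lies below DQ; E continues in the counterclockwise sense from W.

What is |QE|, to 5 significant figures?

17.876

D is at the origin; D and Q share the same y with |DQ| = 20.6 and Q on the +x side, so Q = (20.600, 0.0000). Since A1 is tangent to DQ there, JQ ⟂ DQ, so J = Q + (0, -4.3) = (20.600, -4.3000). On A1, Q sits at bearing 90° from J; a 93° counterclockwise sweep puts W at bearing 183°, so W = J + 4.3·(cos 183°, sin 183°) = (16.306, -4.5250). A1 meets WE tangentially, so JW is at right angles to WE, so WE runs along (−sin 183°, cos 183°); with |WE| = 13.0, E = (16.986, -17.507). Then |QE| = |E − Q| = 17.876.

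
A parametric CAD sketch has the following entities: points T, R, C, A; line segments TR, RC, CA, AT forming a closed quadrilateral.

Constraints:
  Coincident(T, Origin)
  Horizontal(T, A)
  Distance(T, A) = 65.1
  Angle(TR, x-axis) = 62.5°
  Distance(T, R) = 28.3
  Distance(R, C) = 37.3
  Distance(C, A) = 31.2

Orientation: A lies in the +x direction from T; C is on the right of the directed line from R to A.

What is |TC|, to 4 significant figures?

34.83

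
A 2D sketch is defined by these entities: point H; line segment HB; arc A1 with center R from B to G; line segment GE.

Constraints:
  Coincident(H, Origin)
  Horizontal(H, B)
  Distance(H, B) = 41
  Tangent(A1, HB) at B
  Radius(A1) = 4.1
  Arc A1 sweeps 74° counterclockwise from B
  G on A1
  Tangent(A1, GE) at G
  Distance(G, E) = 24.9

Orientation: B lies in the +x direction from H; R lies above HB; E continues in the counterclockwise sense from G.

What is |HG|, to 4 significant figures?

45.04

The tangent condition forces RB to be normal to HB, so R = B + (0, 4.1) = (41.00, 4.100). On A1, B sits at bearing -90° from R; a 74° counterclockwise sweep puts G at bearing -16°, so G = R + 4.1·(cos -16°, sin -16°) = (44.94, 2.970). Then |HG| = |G − H| = 45.04.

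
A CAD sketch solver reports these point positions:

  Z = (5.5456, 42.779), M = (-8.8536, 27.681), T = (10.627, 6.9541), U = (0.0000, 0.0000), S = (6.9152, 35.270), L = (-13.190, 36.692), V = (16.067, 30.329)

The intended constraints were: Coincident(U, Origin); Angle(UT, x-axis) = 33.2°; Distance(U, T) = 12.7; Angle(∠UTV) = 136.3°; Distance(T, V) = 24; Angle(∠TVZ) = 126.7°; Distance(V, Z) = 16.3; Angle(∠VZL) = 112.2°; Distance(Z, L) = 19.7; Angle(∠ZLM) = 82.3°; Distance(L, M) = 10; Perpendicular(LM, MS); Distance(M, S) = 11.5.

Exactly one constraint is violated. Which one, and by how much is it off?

Distance(M, S) = 11.5 — off by 6.00.

U = (0.00, 0.00) ✓; UT at 33.20° ✓; |UT| = 12.70 ✓; ∠UTV = 136.3° ✓; |TV| = 24.00 ✓; ∠TVZ = 126.7° ✓; |VZ| = 16.30 ✓; ∠VZL = 112.2° ✓; |ZL| = 19.70 ✓; ∠ZLM = 82.30° ✓; |LM| = 10.00 ✓; ∠(LM, MS) = 90.00° ✓; |MS| = 17.50 ✗.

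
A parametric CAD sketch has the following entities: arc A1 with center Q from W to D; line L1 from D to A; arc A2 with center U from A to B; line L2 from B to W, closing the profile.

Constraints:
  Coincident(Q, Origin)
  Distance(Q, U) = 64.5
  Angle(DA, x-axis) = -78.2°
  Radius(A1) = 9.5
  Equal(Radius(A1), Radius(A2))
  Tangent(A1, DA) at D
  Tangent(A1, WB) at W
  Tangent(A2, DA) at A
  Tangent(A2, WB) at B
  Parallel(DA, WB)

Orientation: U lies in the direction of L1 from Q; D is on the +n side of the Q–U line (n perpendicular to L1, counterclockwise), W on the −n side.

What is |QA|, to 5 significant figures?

65.196

The slot axis is L1's direction at -78.2°, so u = (cos -78.2°, sin -78.2°) = (0.20450, -0.97887) and n = (−sin -78.2°, cos -78.2°) = (0.97887, 0.20450). Q is at the origin and U lies 64.5 along u from Q, so U = 64.5·u = (13.190, -63.137). Tangency of A1 to both parallel lines with radius 9.5 puts D and W at Q ± 9.5·n: D = (9.2992, 1.9427), W = (-9.2992, -1.9427). Equal radii place A and B the same way about U: A = U + 9.5·n = (22.489, -61.194), B = U − 9.5·n = (3.8908, -65.080). Then |QA| = |A − Q| = 65.196.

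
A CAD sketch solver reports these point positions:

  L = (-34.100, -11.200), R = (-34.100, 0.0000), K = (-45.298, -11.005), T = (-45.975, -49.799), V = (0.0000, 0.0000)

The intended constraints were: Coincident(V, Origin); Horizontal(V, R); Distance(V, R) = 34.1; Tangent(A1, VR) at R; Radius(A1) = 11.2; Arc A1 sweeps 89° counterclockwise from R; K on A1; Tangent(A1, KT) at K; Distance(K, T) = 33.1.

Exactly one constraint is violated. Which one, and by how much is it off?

Distance(K, T) = 33.1 — off by 5.70.

V = (0.00, 0.00) ✓; V.y = 0.00, R.y = 0.00 ✓; |VR| = 34.10 ✓; ∠(LR, RV) = 90.00° ✓; |LR| = 11.20 ✓; bearing(L→K) − bearing(L→R) = 89.00° ✓; |LK| = 11.20 ✓; ∠(LK, KT) = 90.00° ✓; |KT| = 38.80 ✗.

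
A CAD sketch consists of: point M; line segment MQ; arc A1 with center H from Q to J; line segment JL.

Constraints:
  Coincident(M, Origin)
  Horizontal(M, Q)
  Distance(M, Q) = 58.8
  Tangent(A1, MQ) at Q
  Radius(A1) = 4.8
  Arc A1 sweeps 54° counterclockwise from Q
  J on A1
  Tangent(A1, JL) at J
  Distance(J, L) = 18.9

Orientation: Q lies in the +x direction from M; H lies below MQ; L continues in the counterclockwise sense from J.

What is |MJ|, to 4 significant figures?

54.95

The tangent condition forces HQ to be normal to MQ, so H = Q + (0, -4.8) = (58.80, -4.800). On A1, Q sits at bearing 90° from H; a 54° counterclockwise sweep puts J at bearing 144°, so J = H + 4.8·(cos 144°, sin 144°) = (54.92, -1.979). Then |MJ| = |J − M| = 54.95.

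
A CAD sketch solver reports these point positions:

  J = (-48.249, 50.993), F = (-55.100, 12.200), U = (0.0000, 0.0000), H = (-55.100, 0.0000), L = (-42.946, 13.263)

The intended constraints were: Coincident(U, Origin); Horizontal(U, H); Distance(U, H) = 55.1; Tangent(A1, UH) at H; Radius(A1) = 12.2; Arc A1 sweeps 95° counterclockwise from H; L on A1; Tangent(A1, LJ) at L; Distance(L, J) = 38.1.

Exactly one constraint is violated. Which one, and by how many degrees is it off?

Tangent(A1, LJ) at L — off by 3.00°.

U = (0.00, 0.00) ✓; U.y = 0.00, H.y = 0.00 ✓; |UH| = 55.10 ✓; ∠(FH, HU) = 90.00° ✓; |FH| = 12.20 ✓; bearing(F→L) − bearing(F→H) = 95.00° ✓; |FL| = 12.20 ✓; ∠(FL, LJ) = 87.00° ✗; |LJ| = 38.10 ✓.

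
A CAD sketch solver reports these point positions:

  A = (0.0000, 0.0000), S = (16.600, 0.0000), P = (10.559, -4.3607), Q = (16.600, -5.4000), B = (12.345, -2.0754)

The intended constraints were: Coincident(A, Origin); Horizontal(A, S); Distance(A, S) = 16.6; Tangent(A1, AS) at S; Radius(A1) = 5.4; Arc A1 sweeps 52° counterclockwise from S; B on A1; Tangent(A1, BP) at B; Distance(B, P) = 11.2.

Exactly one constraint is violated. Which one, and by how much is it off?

Distance(B, P) = 11.2 — off by 8.30.

A = (0.00, 0.00) ✓; A.y = 0.00, S.y = 0.00 ✓; |AS| = 16.60 ✓; ∠(QS, SA) = 90.00° ✓; |QS| = 5.400 ✓; bearing(Q→B) − bearing(Q→S) = 52.00° ✓; |QB| = 5.400 ✓; ∠(QB, BP) = 90.01° ✓; |BP| = 2.900 ✗.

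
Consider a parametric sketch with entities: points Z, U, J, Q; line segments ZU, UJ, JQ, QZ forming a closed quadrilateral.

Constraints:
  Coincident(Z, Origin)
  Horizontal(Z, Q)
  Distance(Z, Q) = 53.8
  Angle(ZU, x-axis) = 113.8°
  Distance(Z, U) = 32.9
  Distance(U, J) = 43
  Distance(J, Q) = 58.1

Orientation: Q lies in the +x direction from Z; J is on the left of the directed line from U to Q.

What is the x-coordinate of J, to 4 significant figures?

24.69

Z is at the origin; ZQ is horizontal with |ZQ| = 53.8 and Q in +x, so Q = (53.8, 0). ZU runs at 113.8° with |ZU| = 32.9, so U = (-13.28, 30.10). J is determined by |UJ| = 43.0 and |JQ| = 58.1 together: it lies at the intersection of circle(U, 43.0) and circle(Q, 58.1). With |UQ| = 73.52, the foot of the radical line on UQ is 26.38 from U and the perpendicular offset is √(43.0² − 26.38²) = 33.96. Taking the left-of-UQ solution: J = (24.69, 50.28).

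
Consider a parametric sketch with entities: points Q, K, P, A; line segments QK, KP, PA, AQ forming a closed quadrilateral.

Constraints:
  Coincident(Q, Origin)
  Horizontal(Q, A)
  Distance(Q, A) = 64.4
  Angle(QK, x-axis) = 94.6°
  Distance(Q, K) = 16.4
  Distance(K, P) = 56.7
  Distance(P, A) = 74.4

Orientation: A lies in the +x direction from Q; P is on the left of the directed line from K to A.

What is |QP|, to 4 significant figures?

70.67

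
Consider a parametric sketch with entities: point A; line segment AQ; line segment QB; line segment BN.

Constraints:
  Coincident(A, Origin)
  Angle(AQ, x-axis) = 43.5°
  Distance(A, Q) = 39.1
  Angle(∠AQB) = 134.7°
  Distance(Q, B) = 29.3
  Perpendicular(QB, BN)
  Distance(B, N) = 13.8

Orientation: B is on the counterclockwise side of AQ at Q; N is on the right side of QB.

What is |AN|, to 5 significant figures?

70.402

∠AQB = 134.7°, so QB runs at 43.5° + (180° − 134.7°) = 88.800° from the x-axis; with |QB| = 29.3, B = Q + 29.3·(cos 88.800°, sin 88.800°) = (28.976, 56.208). QB ⟂ BN; with |BN| = 13.8 on the right of QB, N = B + 13.8·(0.99978, -0.020942) = (42.773, 55.919). Then |AN| = |N − A| = 70.402.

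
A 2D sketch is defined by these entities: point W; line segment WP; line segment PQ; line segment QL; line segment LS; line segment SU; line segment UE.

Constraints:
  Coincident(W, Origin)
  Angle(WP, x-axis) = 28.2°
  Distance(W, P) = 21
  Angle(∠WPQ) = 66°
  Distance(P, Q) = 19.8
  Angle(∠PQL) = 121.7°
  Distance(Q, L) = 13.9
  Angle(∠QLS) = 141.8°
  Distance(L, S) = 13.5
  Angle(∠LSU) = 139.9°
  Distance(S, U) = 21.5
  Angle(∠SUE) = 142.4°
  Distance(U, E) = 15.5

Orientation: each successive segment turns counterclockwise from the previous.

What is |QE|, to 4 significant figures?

48.65

W is at the origin; WP runs at 28.2° with length 21.0, so P = (18.51, 9.924). ∠WPQ = 66.0° gives PQ at 142.2° from the x-axis; with |PQ| = 19.8, Q = (2.862, 22.06). ∠PQL = 121.7° gives QL at -159.5° from the x-axis; with |QL| = 13.9, L = (-10.16, 17.19). ∠QLS = 141.8° gives LS at -121.3° from the x-axis; with |LS| = 13.5, S = (-17.17, 5.656). ∠LSU = 139.9° gives SU at -81.20° from the x-axis; with |SU| = 21.5, U = (-13.88, -15.59). ∠SUE = 142.4° gives UE at -43.60° from the x-axis; with |UE| = 15.5, E = (-2.657, -26.28). Then |QE| = |E − Q| = 48.65.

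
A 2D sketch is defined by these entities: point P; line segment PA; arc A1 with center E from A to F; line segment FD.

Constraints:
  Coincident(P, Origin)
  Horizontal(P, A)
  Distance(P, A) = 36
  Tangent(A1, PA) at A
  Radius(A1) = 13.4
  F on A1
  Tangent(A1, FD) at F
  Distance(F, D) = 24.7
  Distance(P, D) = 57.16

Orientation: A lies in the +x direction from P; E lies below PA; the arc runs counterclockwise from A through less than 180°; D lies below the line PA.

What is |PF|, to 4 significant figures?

32.89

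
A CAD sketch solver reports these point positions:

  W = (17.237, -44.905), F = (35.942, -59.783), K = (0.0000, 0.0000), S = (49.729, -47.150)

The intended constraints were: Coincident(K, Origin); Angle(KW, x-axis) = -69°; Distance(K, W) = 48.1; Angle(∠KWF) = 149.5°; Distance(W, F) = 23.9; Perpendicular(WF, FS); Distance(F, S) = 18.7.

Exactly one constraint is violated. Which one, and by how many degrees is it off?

Perpendicular(WF, FS) — off by 9.00°.

K = (0.00, 0.00) ✓; KW at -69.00° ✓; |KW| = 48.10 ✓; ∠KWF = 149.5° ✓; |WF| = 23.90 ✓; ∠(WF, FS) = 81.00° ✗; |FS| = 18.70 ✓.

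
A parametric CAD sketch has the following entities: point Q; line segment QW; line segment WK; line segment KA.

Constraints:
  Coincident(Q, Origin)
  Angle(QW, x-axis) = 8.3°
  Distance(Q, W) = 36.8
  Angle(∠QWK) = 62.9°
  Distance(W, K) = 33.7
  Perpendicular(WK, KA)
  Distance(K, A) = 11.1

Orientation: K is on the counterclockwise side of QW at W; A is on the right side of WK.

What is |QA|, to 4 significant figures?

47.02

Q is at the origin; QW runs at 8.3° with length 36.8, so W = 36.8·(cos 8.3°, sin 8.3°) = (36.41, 5.312). ∠QWK = 62.9°, so WK runs at 8.3° + (180° − 62.9°) = 125.4° from the x-axis; with |WK| = 33.7, K = W + 33.7·(cos 125.4°, sin 125.4°) = (16.89, 32.78). The perpendicularity gives KA at right angles to WK; with |KA| = 11.1 on the right of WK, A = K + 11.1·(0.8151, 0.5793) = (25.94, 39.21). Then |QA| = |A − Q| = 47.02.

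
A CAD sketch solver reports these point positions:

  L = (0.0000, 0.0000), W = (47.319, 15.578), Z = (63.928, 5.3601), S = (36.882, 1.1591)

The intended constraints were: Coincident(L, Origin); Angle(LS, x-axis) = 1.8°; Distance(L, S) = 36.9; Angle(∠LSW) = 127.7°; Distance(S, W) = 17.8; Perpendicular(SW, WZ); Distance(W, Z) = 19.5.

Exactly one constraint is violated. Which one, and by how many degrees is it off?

Perpendicular(SW, WZ) — off by 4.30°.

L = (0.00, 0.00) ✓; LS at 1.800° ✓; |LS| = 36.90 ✓; ∠LSW = 127.7° ✓; |SW| = 17.80 ✓; ∠(SW, WZ) = 85.70° ✗; |WZ| = 19.50 ✓.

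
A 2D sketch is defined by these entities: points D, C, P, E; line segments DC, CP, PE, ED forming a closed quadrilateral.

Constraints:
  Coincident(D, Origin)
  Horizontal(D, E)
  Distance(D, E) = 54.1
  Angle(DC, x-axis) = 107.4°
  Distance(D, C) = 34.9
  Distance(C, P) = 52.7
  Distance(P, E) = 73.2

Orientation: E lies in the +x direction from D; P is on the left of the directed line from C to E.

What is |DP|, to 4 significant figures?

74.38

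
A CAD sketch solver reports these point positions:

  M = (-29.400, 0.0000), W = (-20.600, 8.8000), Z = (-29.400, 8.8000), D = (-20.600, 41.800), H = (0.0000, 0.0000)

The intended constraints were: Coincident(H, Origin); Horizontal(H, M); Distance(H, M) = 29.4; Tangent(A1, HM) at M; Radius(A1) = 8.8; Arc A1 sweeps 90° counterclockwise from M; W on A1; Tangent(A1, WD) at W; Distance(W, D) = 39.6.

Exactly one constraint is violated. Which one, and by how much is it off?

Distance(W, D) = 39.6 — off by 6.60.

H = (0.00, 0.00) ✓; H.y = 0.00, M.y = 0.00 ✓; |HM| = 29.40 ✓; ∠(ZM, MH) = 90.00° ✓; |ZM| = 8.800 ✓; bearing(Z→W) − bearing(Z→M) = 90.00° ✓; |ZW| = 8.800 ✓; ∠(ZW, WD) = 90.00° ✓; |WD| = 33.00 ✗.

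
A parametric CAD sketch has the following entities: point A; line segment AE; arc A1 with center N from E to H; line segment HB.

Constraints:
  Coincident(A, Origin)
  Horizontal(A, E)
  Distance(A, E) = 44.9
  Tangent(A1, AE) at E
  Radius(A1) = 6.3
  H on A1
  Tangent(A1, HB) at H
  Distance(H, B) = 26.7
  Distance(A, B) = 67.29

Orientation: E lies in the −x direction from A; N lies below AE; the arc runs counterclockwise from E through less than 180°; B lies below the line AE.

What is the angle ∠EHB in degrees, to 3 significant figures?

146°

Checks: A.y = 0.00, E.y = 0.00 ✓; |NH| = 6.300 ✓; ∠(NH, HB) = 90.00° ✓; |HB| = 26.70 ✓; |AB| = 67.29 ✓.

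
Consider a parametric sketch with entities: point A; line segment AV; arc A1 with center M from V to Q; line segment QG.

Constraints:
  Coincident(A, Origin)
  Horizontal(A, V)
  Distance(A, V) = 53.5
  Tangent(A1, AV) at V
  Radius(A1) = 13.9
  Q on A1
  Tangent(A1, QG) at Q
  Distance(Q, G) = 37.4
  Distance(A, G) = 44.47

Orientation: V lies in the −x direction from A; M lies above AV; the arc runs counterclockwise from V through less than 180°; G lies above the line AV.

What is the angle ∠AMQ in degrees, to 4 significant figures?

16.86°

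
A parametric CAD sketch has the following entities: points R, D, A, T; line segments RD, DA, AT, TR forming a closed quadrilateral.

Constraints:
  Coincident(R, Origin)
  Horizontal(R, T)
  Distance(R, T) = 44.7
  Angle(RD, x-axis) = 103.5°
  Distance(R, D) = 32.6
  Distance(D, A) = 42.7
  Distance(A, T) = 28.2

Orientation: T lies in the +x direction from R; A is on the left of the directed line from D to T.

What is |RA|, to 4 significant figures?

43.64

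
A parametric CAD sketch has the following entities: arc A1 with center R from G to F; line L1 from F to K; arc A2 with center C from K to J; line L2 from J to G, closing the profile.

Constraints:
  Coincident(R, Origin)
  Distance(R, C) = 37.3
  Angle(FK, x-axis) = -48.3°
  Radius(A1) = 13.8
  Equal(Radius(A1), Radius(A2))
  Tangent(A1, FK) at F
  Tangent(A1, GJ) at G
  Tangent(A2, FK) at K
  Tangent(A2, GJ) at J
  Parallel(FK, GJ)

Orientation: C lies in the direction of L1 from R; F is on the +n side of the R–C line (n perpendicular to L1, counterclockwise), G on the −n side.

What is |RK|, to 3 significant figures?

39.8

The slot axis is L1's direction at -48.3°, so u = (cos -48.3°, sin -48.3°) = (0.665, -0.747) and n = (−sin -48.3°, cos -48.3°) = (0.747, 0.665). R is at the origin and C lies 37.3 along u from R, so C = 37.3·u = (24.8, -27.8). Tangency of A1 to both parallel lines with radius 13.8 puts F and G at R ± 13.8·n: F = (10.3, 9.18), G = (-10.3, -9.18). Equal radii place K and J the same way about C: K = C + 13.8·n = (35.1, -18.7), J = C − 13.8·n = (14.5, -37.0). Then |RK| = |K − R| = 39.8.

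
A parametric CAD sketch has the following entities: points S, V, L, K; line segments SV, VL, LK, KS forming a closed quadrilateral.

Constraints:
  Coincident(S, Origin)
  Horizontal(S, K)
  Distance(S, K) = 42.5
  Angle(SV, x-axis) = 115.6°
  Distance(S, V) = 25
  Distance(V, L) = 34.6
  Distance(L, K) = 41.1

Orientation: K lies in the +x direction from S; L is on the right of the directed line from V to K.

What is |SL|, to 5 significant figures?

9.7235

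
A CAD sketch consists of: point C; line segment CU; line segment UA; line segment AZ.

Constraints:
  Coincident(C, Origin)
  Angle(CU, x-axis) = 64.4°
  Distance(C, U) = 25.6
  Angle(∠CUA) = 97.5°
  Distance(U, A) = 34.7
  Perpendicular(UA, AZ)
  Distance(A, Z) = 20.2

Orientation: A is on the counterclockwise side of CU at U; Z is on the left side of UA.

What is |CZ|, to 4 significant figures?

38.39

C is at the origin; CU runs at 64.4° with length 25.6, so U = 25.6·(cos 64.4°, sin 64.4°) = (11.06, 23.09). ∠CUA = 97.5°, so UA runs at 64.4° + (180° − 97.5°) = 146.9° from the x-axis; with |UA| = 34.7, A = U + 34.7·(cos 146.9°, sin 146.9°) = (-18.01, 42.04). The perpendicularity gives AZ at right angles to UA; with |AZ| = 20.2 on the left of UA, Z = A + 20.2·(-0.5461, -0.8377) = (-29.04, 25.11). Then |CZ| = |Z − C| = 38.39.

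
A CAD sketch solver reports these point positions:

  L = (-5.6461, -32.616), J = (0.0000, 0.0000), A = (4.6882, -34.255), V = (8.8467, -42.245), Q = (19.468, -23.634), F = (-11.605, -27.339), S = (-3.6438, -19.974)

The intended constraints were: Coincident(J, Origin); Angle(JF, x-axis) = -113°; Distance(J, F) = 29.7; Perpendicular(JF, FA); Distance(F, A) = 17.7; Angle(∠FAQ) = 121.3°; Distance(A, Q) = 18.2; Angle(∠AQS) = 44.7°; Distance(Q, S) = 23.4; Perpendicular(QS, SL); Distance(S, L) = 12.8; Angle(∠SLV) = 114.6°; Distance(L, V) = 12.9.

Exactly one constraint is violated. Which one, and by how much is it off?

Distance(L, V) = 12.9 — off by 4.50.

J = (0.00, 0.00) ✓; JF at -113.0° ✓; |JF| = 29.70 ✓; ∠(JF, FA) = 90.00° ✓; |FA| = 17.70 ✓; ∠FAQ = 121.3° ✓; |AQ| = 18.20 ✓; ∠AQS = 44.70° ✓; |QS| = 23.40 ✓; ∠(QS, SL) = 90.00° ✓; |SL| = 12.80 ✓; ∠SLV = 114.6° ✓; |LV| = 17.40 ✗.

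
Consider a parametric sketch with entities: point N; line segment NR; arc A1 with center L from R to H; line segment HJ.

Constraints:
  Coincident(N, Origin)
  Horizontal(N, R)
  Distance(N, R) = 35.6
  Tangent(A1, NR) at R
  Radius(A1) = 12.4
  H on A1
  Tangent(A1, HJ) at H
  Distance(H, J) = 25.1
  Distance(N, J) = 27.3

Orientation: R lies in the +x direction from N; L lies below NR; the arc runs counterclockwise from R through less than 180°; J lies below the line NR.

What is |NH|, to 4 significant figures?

26.14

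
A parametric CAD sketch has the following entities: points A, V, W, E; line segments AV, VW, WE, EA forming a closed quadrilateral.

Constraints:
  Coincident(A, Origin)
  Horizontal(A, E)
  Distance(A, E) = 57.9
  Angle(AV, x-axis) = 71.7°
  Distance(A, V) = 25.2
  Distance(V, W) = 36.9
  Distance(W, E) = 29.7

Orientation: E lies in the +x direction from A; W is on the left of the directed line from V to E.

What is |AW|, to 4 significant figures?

52.03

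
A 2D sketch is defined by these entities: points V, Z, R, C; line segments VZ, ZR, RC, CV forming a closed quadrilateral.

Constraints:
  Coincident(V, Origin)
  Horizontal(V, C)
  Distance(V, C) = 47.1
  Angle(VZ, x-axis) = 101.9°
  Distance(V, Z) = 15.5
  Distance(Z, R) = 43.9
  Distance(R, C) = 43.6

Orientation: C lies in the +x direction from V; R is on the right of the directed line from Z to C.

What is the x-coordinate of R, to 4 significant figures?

12.09

Checks: |ZR| = 43.90 ✓; |RC| = 43.60 ✓.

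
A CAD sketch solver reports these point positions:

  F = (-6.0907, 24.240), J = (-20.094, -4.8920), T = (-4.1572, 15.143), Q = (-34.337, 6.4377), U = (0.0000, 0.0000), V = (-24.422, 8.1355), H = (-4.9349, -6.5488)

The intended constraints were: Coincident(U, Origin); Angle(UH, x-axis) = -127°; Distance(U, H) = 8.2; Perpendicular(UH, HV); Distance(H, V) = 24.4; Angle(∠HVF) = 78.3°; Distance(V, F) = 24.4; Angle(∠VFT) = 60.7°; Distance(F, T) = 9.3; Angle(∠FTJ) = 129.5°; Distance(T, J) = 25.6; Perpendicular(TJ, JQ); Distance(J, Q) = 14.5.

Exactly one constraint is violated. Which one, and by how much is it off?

Distance(J, Q) = 14.5 — off by 3.70.

U = (0.00, 0.00) ✓; UH at -127.0° ✓; |UH| = 8.200 ✓; ∠(UH, HV) = 90.00° ✓; |HV| = 24.40 ✓; ∠HVF = 78.30° ✓; |VF| = 24.40 ✓; ∠VFT = 60.70° ✓; |FT| = 9.300 ✓; ∠FTJ = 129.5° ✓; |TJ| = 25.60 ✓; ∠(TJ, JQ) = 90.00° ✓; |JQ| = 18.20 ✗.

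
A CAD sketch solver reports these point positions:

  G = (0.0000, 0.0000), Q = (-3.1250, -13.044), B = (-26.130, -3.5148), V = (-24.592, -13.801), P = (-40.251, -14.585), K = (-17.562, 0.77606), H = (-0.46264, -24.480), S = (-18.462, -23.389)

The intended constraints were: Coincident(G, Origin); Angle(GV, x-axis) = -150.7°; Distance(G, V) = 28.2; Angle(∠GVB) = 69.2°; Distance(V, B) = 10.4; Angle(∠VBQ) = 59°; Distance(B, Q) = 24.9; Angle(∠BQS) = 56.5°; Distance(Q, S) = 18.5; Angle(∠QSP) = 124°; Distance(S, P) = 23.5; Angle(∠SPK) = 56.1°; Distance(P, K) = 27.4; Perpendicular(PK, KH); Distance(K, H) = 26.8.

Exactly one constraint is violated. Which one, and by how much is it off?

Distance(K, H) = 26.8 — off by 3.70.

G = (0.00, 0.00) ✓; GV at -150.7° ✓; |GV| = 28.20 ✓; ∠GVB = 69.20° ✓; |VB| = 10.40 ✓; ∠VBQ = 59.00° ✓; |BQ| = 24.90 ✓; ∠BQS = 56.50° ✓; |QS| = 18.50 ✓; ∠QSP = 124.0° ✓; |SP| = 23.50 ✓; ∠SPK = 56.10° ✓; |PK| = 27.40 ✓; ∠(PK, KH) = 90.00° ✓; |KH| = 30.50 ✗.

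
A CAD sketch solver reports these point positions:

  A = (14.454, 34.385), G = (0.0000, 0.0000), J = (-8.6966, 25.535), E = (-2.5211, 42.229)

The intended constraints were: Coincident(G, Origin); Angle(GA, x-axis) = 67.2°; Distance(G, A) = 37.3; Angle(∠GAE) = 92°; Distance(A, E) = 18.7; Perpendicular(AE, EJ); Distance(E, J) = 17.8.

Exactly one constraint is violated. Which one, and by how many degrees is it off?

Perpendicular(AE, EJ) — off by 4.50°.

G = (0.00, 0.00) ✓; GA at 67.20° ✓; |GA| = 37.30 ✓; ∠GAE = 92.00° ✓; |AE| = 18.70 ✓; ∠(AE, EJ) = 94.50° ✗; |EJ| = 17.80 ✓.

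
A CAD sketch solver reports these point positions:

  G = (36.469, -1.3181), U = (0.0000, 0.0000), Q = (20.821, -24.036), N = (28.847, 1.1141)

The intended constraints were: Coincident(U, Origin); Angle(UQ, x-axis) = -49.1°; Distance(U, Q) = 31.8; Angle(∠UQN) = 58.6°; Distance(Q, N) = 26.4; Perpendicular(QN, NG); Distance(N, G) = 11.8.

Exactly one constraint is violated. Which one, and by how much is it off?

Distance(N, G) = 11.8 — off by 3.80.

U = (0.00, 0.00) ✓; UQ at -49.10° ✓; |UQ| = 31.80 ✓; ∠UQN = 58.60° ✓; |QN| = 26.40 ✓; ∠(QN, NG) = 90.00° ✓; |NG| = 8.001 ✗.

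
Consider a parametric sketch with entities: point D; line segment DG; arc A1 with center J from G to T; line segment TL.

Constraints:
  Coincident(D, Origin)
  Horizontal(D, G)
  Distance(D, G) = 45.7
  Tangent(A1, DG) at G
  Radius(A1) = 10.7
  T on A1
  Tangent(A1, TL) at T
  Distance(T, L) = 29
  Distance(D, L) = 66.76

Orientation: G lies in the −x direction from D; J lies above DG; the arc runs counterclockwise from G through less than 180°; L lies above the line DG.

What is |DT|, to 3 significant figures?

40.4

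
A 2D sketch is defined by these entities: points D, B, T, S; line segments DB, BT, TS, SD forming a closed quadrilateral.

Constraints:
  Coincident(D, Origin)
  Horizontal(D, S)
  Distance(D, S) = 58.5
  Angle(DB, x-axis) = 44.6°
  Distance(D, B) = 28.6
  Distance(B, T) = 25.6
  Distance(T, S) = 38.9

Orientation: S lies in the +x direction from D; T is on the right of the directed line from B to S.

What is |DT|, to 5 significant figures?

20.740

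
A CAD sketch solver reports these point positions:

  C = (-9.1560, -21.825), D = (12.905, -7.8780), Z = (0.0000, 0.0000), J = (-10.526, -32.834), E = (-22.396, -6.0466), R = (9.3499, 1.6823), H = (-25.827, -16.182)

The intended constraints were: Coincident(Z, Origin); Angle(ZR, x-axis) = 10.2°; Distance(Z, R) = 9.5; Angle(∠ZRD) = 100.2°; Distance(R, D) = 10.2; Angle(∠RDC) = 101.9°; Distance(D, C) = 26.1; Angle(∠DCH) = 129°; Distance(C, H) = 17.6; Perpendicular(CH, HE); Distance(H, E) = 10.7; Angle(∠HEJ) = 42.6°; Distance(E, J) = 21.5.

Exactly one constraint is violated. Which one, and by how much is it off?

Distance(E, J) = 21.5 — off by 7.80.

Z = (0.00, 0.00) ✓; ZR at 10.20° ✓; |ZR| = 9.500 ✓; ∠ZRD = 100.2° ✓; |RD| = 10.20 ✓; ∠RDC = 101.9° ✓; |DC| = 26.10 ✓; ∠DCH = 129.0° ✓; |CH| = 17.60 ✓; ∠(CH, HE) = 90.00° ✓; |HE| = 10.70 ✓; ∠HEJ = 42.60° ✓; |EJ| = 29.30 ✗.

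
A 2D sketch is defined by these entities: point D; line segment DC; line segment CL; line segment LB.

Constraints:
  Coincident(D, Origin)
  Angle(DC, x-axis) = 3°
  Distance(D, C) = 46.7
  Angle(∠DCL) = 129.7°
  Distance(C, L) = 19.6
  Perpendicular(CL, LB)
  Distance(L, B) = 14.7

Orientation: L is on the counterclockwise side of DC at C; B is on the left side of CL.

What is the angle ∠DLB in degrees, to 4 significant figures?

53.99°

∠DCL = 129.7°, so CL runs at 3.0° + (180° − 129.7°) = 53.30° from the x-axis; with |CL| = 19.6, L = C + 19.6·(cos 53.30°, sin 53.30°) = (58.35, 18.16). The perpendicularity gives LB at right angles to CL; with |LB| = 14.7 on the left of CL, B = L + 14.7·(-0.8018, 0.5976) = (46.56, 26.94). Then cos ∠DLB = LD·LB / (|LD||LB|), giving 53.99°.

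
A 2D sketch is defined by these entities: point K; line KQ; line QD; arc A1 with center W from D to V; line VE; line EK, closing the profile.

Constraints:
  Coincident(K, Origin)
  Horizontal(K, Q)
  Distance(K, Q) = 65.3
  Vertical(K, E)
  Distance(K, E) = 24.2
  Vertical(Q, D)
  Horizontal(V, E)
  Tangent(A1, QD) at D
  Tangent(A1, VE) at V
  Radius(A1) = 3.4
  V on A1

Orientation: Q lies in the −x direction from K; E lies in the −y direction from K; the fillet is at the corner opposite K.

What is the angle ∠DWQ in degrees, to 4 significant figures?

80.72°

K is at the origin; KQ is horizontal with |KQ| = 65.3 and Q on the −x side, so Q = (-65.30, 0.000). K and E share the same x with |KE| = 24.2 and E on the −y side, so E = (0.000, -24.20). The virtual corner opposite K is at (-65.30, -24.20). A1 meets QD tangentially, so WD is at right angles to QD and since A1 is tangent to VE there, WV ⟂ VE, with radius 3.4, so the center W sits 3.4 in from both sides at W = (-61.90, -20.80). That places the tangent points at D = (-65.30, -20.80) on QD and V = (-61.90, -24.20) on VE. Then cos ∠DWQ = WD·WQ / (|WD||WQ|), giving 80.72°.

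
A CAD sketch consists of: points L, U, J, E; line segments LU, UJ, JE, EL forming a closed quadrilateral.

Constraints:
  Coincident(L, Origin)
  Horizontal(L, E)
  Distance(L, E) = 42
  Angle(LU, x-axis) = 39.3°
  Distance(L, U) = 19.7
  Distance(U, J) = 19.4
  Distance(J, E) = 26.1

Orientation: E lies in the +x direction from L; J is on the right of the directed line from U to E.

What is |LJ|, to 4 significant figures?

18.16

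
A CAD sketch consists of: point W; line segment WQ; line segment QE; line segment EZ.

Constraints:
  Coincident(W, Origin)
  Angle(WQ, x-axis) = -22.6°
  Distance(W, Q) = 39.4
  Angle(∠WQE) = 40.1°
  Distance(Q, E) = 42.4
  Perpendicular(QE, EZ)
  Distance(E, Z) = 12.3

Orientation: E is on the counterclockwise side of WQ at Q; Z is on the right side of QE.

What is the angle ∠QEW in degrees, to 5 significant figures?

64.212°

W is at the origin; WQ runs at -22.6° with length 39.4, so Q = 39.4·(cos -22.6°, sin -22.6°) = (36.374, -15.141). ∠WQE = 40.1°, so QE runs at -22.6° + (180° − 40.1°) = 117.30° from the x-axis; with |QE| = 42.4, E = Q + 42.4·(cos 117.30°, sin 117.30°) = (16.928, 22.536). Then cos ∠QEW = EQ·EW / (|EQ||EW|), giving 64.212°.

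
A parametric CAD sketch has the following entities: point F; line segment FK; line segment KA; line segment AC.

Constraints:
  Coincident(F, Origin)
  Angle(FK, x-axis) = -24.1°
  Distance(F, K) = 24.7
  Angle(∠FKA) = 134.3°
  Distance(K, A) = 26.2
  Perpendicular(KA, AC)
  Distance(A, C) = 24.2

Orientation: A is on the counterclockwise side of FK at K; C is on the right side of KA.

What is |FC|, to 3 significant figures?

60.3

F is at the origin; FK runs at -24.1° with length 24.7, so K = 24.7·(cos -24.1°, sin -24.1°) = (22.5, -10.1). ∠FKA = 134.3°, so KA runs at -24.1° + (180° − 134.3°) = 21.6° from the x-axis; with |KA| = 26.2, A = K + 26.2·(cos 21.6°, sin 21.6°) = (46.9, -0.441). The perpendicularity gives AC at right angles to KA; with |AC| = 24.2 on the right of KA, C = A + 24.2·(0.368, -0.930) = (55.8, -22.9). Then |FC| = |C − F| = 60.3.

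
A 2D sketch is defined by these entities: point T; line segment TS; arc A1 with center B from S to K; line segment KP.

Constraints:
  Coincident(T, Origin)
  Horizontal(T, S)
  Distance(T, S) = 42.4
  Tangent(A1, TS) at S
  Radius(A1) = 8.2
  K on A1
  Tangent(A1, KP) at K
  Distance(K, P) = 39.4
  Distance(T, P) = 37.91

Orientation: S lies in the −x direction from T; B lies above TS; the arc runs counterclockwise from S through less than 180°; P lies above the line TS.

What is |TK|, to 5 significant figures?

35.873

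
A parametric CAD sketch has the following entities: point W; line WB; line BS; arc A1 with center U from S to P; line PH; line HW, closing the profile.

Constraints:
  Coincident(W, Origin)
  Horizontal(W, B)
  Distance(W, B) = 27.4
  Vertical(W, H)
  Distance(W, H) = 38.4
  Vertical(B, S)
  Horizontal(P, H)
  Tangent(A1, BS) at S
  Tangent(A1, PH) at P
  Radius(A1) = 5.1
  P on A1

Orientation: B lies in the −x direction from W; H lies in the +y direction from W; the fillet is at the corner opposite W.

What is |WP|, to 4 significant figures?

44.41

W is at the origin; W and B share the same y with |WB| = 27.4 and B on the −x side, so B = (-27.40, 0.000). WH is vertical with |WH| = 38.4 and H on the +y side, so H = (0.000, 38.40). The virtual corner opposite W is at (-27.40, 38.40). Tangency of A1 to BS means the radius US is perpendicular to BS and since A1 is tangent to PH there, UP ⟂ PH, with radius 5.1, so the center U sits 5.1 in from both sides at U = (-22.30, 33.30). That places the tangent points at S = (-27.40, 33.30) on BS and P = (-22.30, 38.40) on PH. Then |WP| = |P − W| = 44.41.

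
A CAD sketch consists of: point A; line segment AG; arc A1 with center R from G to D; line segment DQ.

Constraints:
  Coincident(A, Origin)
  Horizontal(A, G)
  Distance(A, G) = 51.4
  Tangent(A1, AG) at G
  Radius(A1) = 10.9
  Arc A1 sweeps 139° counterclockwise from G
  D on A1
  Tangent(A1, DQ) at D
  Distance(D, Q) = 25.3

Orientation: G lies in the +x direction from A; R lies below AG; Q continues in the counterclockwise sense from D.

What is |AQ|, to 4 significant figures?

72.72

A is at the origin; AG is horizontal with |AG| = 51.4 and G on the +x side, so G = (51.40, 0.000). The tangent condition forces RG to be normal to AG, so R = G + (0, -10.9) = (51.40, -10.90). On A1, G sits at bearing 90° from R; a 139° counterclockwise sweep puts D at bearing 229°, so D = R + 10.9·(cos 229°, sin 229°) = (44.25, -19.13). The tangent condition forces RD to be normal to DQ, so DQ runs along (−sin 229°, cos 229°); with |DQ| = 25.3, Q = (63.34, -35.72). Then |AQ| = |Q − A| = 72.72.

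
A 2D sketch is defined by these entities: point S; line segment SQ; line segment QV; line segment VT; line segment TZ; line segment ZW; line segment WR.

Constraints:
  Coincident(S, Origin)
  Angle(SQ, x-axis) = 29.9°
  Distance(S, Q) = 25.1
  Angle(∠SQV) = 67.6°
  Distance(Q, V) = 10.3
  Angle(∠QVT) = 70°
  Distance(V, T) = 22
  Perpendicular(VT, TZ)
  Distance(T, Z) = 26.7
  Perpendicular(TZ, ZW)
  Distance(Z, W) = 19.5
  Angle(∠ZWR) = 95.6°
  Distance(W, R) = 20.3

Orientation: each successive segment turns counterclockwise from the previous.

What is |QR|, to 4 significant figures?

4.376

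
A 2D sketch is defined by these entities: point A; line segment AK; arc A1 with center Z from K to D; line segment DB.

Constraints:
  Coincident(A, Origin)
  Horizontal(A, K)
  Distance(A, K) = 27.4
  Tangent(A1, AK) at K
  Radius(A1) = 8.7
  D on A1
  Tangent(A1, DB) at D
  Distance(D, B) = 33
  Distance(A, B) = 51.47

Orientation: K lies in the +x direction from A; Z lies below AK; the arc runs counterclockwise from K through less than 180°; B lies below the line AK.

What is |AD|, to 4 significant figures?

22.12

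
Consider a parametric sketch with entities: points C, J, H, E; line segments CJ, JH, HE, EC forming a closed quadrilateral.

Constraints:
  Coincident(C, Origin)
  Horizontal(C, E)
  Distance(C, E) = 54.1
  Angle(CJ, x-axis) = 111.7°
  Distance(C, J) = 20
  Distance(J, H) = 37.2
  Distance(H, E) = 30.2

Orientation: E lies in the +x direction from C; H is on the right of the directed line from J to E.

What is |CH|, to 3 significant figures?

24.0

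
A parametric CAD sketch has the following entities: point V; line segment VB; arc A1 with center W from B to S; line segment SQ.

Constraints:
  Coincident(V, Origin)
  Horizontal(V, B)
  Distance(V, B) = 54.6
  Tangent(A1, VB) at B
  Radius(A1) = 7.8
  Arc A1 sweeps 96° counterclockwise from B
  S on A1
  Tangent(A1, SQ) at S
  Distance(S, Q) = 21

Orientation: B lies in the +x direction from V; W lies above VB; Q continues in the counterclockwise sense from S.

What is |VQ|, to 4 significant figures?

67.01

V is at the origin; VB is horizontal with |VB| = 54.6 and B on the +x side, so B = (54.60, 0.000). Tangency of A1 to VB means the radius WB is perpendicular to VB, so W = B + (0, 7.8) = (54.60, 7.800). On A1, B sits at bearing -90° from W; a 96° counterclockwise sweep puts S at bearing 6°, so S = W + 7.8·(cos 6°, sin 6°) = (62.36, 8.615). A1 meets SQ tangentially, so WS is at right angles to SQ, so SQ runs along (−sin 6°, cos 6°); with |SQ| = 21.0, Q = (60.16, 29.50). Then |VQ| = |Q − V| = 67.01.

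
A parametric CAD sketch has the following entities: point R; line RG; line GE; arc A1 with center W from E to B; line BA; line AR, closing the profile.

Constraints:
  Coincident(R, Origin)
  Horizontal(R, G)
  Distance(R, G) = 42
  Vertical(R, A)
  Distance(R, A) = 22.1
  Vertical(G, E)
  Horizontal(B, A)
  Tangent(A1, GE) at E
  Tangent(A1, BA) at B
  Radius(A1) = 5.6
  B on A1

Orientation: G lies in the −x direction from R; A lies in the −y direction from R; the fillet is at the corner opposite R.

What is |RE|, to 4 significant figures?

45.12

R is at the origin; R and G share the same y with |RG| = 42.0 and G on the −x side, so G = (-42.00, 0.000). RA is vertical with |RA| = 22.1 and A on the −y side, so A = (0.000, -22.10). The virtual corner opposite R is at (-42.00, -22.10). A1 meets GE tangentially, so WE is at right angles to GE and since A1 is tangent to BA there, WB ⟂ BA, with radius 5.6, so the center W sits 5.6 in from both sides at W = (-36.40, -16.50). That places the tangent points at E = (-42.00, -16.50) on GE and B = (-36.40, -22.10) on BA. Then |RE| = |E − R| = 45.12.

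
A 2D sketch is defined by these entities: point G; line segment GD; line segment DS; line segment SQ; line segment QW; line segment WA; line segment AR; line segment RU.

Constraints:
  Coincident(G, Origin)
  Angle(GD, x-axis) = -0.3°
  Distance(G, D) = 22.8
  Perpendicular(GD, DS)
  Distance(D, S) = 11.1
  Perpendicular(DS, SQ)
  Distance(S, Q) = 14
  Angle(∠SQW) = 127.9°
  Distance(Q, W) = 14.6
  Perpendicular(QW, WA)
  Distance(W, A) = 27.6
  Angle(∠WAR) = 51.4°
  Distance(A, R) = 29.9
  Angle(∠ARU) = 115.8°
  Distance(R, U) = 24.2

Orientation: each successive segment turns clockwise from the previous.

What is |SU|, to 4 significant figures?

26.22

G is at the origin; GD runs at -0.3° with length 22.8, so D = (22.80, -0.1194). GD ⟂ DS, so DS runs at -90.30°; with |DS| = 11.1, S = (22.74, -11.22). The perpendicularity gives SQ at right angles to DS, so SQ runs at 179.7°; with |SQ| = 14.0, Q = (8.742, -11.15). ∠SQW = 127.9° gives QW at 127.6° from the x-axis; with |QW| = 14.6, W = (-0.1664, 0.4215). The perpendicularity gives WA at right angles to QW, so WA runs at 37.60°; with |WA| = 27.6, A = (21.70, 17.26). ∠WAR = 51.4° gives AR at -91.00° from the x-axis; with |AR| = 29.9, R = (21.18, -12.63). ∠ARU = 115.8° gives RU at -155.2° from the x-axis; with |RU| = 24.2, U = (-0.7892, -22.78). Then |SU| = |U − S| = 26.22.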